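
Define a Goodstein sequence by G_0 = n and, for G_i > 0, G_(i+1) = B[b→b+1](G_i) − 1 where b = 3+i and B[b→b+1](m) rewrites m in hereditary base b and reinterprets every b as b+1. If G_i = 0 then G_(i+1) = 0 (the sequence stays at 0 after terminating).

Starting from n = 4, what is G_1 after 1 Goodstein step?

4 —HB3→ 3 + 1 —bump→ 4 + 1 = 5 —(−1)→ 4
4 —HB4→ 4 —bump→ 5 = 5 —(−1)→ 4

4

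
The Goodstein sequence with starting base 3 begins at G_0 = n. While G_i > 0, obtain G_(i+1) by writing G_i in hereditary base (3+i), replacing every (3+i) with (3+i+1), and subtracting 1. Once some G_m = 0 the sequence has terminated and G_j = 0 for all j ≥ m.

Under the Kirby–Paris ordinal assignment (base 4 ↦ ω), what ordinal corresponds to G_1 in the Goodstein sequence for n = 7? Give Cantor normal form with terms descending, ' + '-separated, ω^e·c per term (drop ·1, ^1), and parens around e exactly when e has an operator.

step 0: 7 = 2·3 + 1; sub 4 for 3: 2·4 + 1; = 9; G_1 = 9−1 = 8
step 1: 8 = 2·4; sub 5 for 4: 2·5; = 10; G_2 = 10−1 = 9

ω·2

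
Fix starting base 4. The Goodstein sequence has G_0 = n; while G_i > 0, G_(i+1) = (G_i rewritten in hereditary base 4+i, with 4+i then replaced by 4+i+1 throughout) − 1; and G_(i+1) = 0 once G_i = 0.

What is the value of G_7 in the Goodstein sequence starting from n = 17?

55

step 0: 17 = 4^2 + 1; sub 5 for 4: 5^2 + 1; = 26; G_1 = 26−1 = 25
step 1: 25 = 5^2; sub 6 for 5: 6^2; = 36; G_2 = 36−1 = 35
step 2: 35 = 5·6 + 5; sub 7 for 6: 5·7 + 5; = 40; G_3 = 40−1 = 39
step 3: 39 = 5·7 + 4; sub 8 for 7: 5·8 + 4; = 44; G_4 = 44−1 = 43
step 4: 43 = 5·8 + 3; sub 9 for 8: 5·9 + 3; = 48; G_5 = 48−1 = 47
step 5: 47 = 5·9 + 2; sub 10 for 9: 5·10 + 2; = 52; G_6 = 52−1 = 51
step 6: 51 = 5·10 + 1; sub 11 for 10: 5·11 + 1; = 56; G_7 = 56−1 = 55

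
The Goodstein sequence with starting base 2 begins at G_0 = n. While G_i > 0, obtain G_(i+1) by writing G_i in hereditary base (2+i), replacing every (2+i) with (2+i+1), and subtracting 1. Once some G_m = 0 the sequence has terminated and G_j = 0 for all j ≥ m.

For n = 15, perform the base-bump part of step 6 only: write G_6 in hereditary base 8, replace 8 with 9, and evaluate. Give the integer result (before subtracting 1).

3524450281

step 0: 15 = 2^(2 + 1) + 2^2 + 2 + 1; sub 3 for 2: 3^(3 + 1) + 3^3 + 3 + 1; = 112; G_1 = 112−1 = 111
step 1: 111 = 3^(3 + 1) + 3^3 + 3; sub 4 for 3: 4^(4 + 1) + 4^4 + 4; = 1284; G_2 = 1284−1 = 1283
step 2: 1283 = 4^(4 + 1) + 4^4 + 3; sub 5 for 4: 5^(5 + 1) + 5^5 + 3; = 18753; G_3 = 18753−1 = 18752
step 3: 18752 = 5^(5 + 1) + 5^5 + 2; sub 6 for 5: 6^(6 + 1) + 6^6 + 2; = 326594; G_4 = 326594−1 = 326593
step 4: 326593 = 6^(6 + 1) + 6^6 + 1; sub 7 for 6: 7^(7 + 1) + 7^7 + 1; = 6588345; G_5 = 6588345−1 = 6588344
step 5: 6588344 = 7^(7 + 1) + 7^7; sub 8 for 7: 8^(8 + 1) + 8^8; = 150994944; G_6 = 150994944−1 = 150994943
step 6: 150994943 = 8^(8 + 1) + 7·8^7 + 7·8^6 + 7·8^5 + 7·8^4 + 7·8^3 + 7·8^2 + 7·8 + 7; sub 9 for 8: 9^(9 + 1) + 7·9^7 + 7·9^6 + 7·9^5 + 7·9^4 + 7·9^3 + 7·9^2 + 7·9 + 7; = 3524450281; G_7 = 3524450281−1 = 3524450280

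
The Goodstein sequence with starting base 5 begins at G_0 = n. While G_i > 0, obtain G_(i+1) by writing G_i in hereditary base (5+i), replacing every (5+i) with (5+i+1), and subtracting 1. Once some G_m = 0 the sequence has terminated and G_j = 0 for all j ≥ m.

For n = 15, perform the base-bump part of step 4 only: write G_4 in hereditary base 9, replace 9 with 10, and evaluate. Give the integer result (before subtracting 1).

(0) 15|_5 = 3·5 ↦ 3·6|_6 = 18 ⇒ 17
(1) 17|_6 = 2·6 + 5 ↦ 2·7 + 5|_7 = 19 ⇒ 18
(2) 18|_7 = 2·7 + 4 ↦ 2·8 + 4|_8 = 20 ⇒ 19
(3) 19|_8 = 2·8 + 3 ↦ 2·9 + 3|_9 = 21 ⇒ 20
(4) 20|_9 = 2·9 + 2 ↦ 2·10 + 2|_10 = 22 ⇒ 21

22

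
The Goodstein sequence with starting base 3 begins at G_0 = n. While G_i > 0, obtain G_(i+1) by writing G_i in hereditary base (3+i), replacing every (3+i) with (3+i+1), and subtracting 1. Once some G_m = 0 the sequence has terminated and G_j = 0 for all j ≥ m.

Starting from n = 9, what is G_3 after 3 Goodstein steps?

19

G_0=9  [base 3] 3^2  →[3↦4]→  4^2 = 16  −1 ⇒ G_1=15
G_1=15  [base 4] 3·4 + 3  →[4↦5]→  3·5 + 3 = 18  −1 ⇒ G_2=17
G_2=17  [base 5] 3·5 + 2  →[5↦6]→  3·6 + 2 = 20  −1 ⇒ G_3=19
G_3=19  [base 6] 3·6 + 1  →[6↦7]→  3·7 + 1 = 22  −1 ⇒ G_4=21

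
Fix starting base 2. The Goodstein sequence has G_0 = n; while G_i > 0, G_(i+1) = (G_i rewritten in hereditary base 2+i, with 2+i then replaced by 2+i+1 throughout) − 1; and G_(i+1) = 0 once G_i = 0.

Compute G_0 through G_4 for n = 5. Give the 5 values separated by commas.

G_0=5  [base 2] 2^2 + 1  →[2↦3]→  3^3 + 1 = 28  −1 ⇒ G_1=27
G_1=27  [base 3] 3^3  →[3↦4]→  4^4 = 256  −1 ⇒ G_2=255
G_2=255  [base 4] 3·4^3 + 3·4^2 + 3·4 + 3  →[4↦5]→  3·5^3 + 3·5^2 + 3·5 + 3 = 468  −1 ⇒ G_3=467
G_3=467  [base 5] 3·5^3 + 3·5^2 + 3·5 + 2  →[5↦6]→  3·6^3 + 3·6^2 + 3·6 + 2 = 776  −1 ⇒ G_4=775

5, 27, 255, 467, 775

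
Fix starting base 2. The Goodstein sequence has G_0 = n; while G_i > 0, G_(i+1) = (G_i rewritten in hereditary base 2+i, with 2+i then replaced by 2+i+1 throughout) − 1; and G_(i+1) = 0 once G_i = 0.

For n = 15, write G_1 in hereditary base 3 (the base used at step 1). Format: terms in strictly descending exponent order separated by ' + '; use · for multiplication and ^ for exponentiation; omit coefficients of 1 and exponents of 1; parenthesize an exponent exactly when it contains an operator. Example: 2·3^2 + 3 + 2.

[0] 15 ≡ 2^(2 + 1) + 2^2 + 2 + 1 (base 2). Lift 3: 112. −1: 111.
[1] 111 ≡ 3^(3 + 1) + 3^3 + 3 (base 3). Lift 4: 1284. −1: 1283.

3^(3 + 1) + 3^3 + 3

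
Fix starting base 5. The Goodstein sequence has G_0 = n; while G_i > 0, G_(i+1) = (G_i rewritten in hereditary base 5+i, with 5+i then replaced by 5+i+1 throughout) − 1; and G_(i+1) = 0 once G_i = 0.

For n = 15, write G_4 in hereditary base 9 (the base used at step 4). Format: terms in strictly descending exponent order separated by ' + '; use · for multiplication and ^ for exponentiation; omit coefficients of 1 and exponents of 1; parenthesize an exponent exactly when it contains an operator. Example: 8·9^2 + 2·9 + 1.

G_0 = 15. HB_5(15) = 3·5. Bump = 18. G_1 = 17.
G_1 = 17. HB_6(17) = 2·6 + 5. Bump = 19. G_2 = 18.
G_2 = 18. HB_7(18) = 2·7 + 4. Bump = 20. G_3 = 19.
G_3 = 19. HB_8(19) = 2·8 + 3. Bump = 21. G_4 = 20.
G_4 = 20. HB_9(20) = 2·9 + 2. Bump = 22. G_5 = 21.

2·9 + 2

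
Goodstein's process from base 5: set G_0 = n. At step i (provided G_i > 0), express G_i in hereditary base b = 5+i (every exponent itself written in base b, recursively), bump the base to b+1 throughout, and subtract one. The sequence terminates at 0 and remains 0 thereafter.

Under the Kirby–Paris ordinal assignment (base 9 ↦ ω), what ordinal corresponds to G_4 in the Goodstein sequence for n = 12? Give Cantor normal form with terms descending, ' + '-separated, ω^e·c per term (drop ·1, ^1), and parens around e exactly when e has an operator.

ω + 6

step 0: 12 = 2·5 + 2; sub 6 for 5: 2·6 + 2; = 14; G_1 = 14−1 = 13
step 1: 13 = 2·6 + 1; sub 7 for 6: 2·7 + 1; = 15; G_2 = 15−1 = 14
step 2: 14 = 2·7; sub 8 for 7: 2·8; = 16; G_3 = 16−1 = 15
step 3: 15 = 8 + 7; sub 9 for 8: 9 + 7; = 16; G_4 = 16−1 = 15
step 4: 15 = 9 + 6; sub 10 for 9: 10 + 6; = 16; G_5 = 16−1 = 15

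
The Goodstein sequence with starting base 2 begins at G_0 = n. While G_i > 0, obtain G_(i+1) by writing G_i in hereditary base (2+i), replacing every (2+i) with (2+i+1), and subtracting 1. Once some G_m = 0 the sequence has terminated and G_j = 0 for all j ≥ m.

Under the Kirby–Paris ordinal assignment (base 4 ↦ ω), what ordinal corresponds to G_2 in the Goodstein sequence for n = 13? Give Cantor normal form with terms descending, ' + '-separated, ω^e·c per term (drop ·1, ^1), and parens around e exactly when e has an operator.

base 2: 13 = 2^(2 + 1) + 2^2 + 1; at 3: 3^(3 + 1) + 3^3 + 1 = 109; next = 108
base 3: 108 = 3^(3 + 1) + 3^3; at 4: 4^(4 + 1) + 4^4 = 1280; next = 1279
base 4: 1279 = 4^(4 + 1) + 3·4^3 + 3·4^2 + 3·4 + 3; at 5: 5^(5 + 1) + 3·5^3 + 3·5^2 + 3·5 + 3 = 16093; next = 16092

ω^(ω + 1) + ω^3·3 + ω^2·3 + ω·3 + 3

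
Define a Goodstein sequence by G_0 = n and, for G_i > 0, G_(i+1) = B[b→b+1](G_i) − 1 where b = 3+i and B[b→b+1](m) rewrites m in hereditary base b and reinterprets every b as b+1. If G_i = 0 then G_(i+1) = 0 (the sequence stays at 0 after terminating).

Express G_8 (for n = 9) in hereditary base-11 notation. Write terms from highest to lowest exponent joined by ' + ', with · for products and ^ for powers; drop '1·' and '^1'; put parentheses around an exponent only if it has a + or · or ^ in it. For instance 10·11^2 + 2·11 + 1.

step 0: 9 = 3^2; sub 4 for 3: 4^2; = 16; G_1 = 16−1 = 15
step 1: 15 = 3·4 + 3; sub 5 for 4: 3·5 + 3; = 18; G_2 = 18−1 = 17
step 2: 17 = 3·5 + 2; sub 6 for 5: 3·6 + 2; = 20; G_3 = 20−1 = 19
step 3: 19 = 3·6 + 1; sub 7 for 6: 3·7 + 1; = 22; G_4 = 22−1 = 21
step 4: 21 = 3·7; sub 8 for 7: 3·8; = 24; G_5 = 24−1 = 23
step 5: 23 = 2·8 + 7; sub 9 for 8: 2·9 + 7; = 25; G_6 = 25−1 = 24
step 6: 24 = 2·9 + 6; sub 10 for 9: 2·10 + 6; = 26; G_7 = 26−1 = 25
step 7: 25 = 2·10 + 5; sub 11 for 10: 2·11 + 5; = 27; G_8 = 27−1 = 26

2·11 + 4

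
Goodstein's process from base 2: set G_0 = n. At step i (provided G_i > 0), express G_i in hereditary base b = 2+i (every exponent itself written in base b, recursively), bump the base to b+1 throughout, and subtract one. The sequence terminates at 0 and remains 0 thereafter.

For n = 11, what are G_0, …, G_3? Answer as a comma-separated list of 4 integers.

G_0=11  [base 2] 2^(2 + 1) + 2 + 1  →[2↦3]→  3^(3 + 1) + 3 + 1 = 85  −1 ⇒ G_1=84
G_1=84  [base 3] 3^(3 + 1) + 3  →[3↦4]→  4^(4 + 1) + 4 = 1028  −1 ⇒ G_2=1027
G_2=1027  [base 4] 4^(4 + 1) + 3  →[4↦5]→  5^(5 + 1) + 3 = 15628  −1 ⇒ G_3=15627

11, 84, 1027, 15627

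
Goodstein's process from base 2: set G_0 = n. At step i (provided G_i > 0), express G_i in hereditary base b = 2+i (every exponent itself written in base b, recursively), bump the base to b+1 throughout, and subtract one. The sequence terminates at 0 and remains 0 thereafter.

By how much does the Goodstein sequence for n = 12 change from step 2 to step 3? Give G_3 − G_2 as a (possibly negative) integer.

14620

12 —HB2→ 2^(2 + 1) + 2^2 —bump→ 3^(3 + 1) + 3^3 = 108 —(−1)→ 107
107 —HB3→ 3^(3 + 1) + 2·3^2 + 2·3 + 2 —bump→ 4^(4 + 1) + 2·4^2 + 2·4 + 2 = 1066 —(−1)→ 1065
1065 —HB4→ 4^(4 + 1) + 2·4^2 + 2·4 + 1 —bump→ 5^(5 + 1) + 2·5^2 + 2·5 + 1 = 15686 —(−1)→ 15685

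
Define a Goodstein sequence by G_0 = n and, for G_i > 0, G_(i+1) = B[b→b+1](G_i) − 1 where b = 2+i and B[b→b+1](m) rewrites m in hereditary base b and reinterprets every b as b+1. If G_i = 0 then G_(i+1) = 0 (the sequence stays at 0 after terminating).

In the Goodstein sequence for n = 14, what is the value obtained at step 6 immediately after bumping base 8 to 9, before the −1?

[0] 14 ≡ 2^(2 + 1) + 2^2 + 2 (base 2). Lift 3: 111. −1: 110.
[1] 110 ≡ 3^(3 + 1) + 3^3 + 2 (base 3). Lift 4: 1282. −1: 1281.
[2] 1281 ≡ 4^(4 + 1) + 4^4 + 1 (base 4). Lift 5: 18751. −1: 18750.
[3] 18750 ≡ 5^(5 + 1) + 5^5 (base 5). Lift 6: 326592. −1: 326591.
[4] 326591 ≡ 6^(6 + 1) + 5·6^5 + 5·6^4 + 5·6^3 + 5·6^2 + 5·6 + 5 (base 6). Lift 7: 5862841. −1: 5862840.
[5] 5862840 ≡ 7^(7 + 1) + 5·7^5 + 5·7^4 + 5·7^3 + 5·7^2 + 5·7 + 4 (base 7). Lift 8: 134404972. −1: 134404971.

3487116549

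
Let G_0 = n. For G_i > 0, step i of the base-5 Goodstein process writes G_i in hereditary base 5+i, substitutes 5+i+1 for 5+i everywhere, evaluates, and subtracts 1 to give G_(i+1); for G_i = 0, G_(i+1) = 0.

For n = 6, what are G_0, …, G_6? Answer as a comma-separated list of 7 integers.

6, 6, 6, 5, 4, 3, 2

(0) 6|_5 = 5 + 1 ↦ 6 + 1|_6 = 7 ⇒ 6
(1) 6|_6 = 6 ↦ 7|_7 = 7 ⇒ 6
(2) 6|_7 = 6 ↦ 6|_8 = 6 ⇒ 5
(3) 5|_8 = 5 ↦ 5|_9 = 5 ⇒ 4
(4) 4|_9 = 4 ↦ 4|_10 = 4 ⇒ 3
(5) 3|_10 = 3 ↦ 3|_11 = 3 ⇒ 2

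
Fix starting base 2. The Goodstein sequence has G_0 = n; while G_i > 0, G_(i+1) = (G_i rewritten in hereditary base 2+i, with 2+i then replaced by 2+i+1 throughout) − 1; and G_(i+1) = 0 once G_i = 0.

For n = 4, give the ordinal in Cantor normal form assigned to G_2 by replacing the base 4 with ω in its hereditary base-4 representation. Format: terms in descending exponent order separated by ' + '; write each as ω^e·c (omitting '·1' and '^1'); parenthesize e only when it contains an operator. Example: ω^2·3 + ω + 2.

4 —HB2→ 2^2 —bump→ 3^3 = 27 —(−1)→ 26
26 —HB3→ 2·3^2 + 2·3 + 2 —bump→ 2·4^2 + 2·4 + 2 = 42 —(−1)→ 41
41 —HB4→ 2·4^2 + 2·4 + 1 —bump→ 2·5^2 + 2·5 + 1 = 61 —(−1)→ 60

ω^2·2 + ω·2 + 1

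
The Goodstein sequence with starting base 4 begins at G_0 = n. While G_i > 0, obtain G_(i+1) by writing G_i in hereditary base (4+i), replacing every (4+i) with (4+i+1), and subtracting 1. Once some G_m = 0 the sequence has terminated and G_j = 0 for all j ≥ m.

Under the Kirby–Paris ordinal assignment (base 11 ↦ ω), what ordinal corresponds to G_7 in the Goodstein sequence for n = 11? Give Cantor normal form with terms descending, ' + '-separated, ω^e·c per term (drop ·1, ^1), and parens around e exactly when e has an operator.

ω + 4

G_0 = 11. HB_4(11) = 2·4 + 3. Bump = 13. G_1 = 12.
G_1 = 12. HB_5(12) = 2·5 + 2. Bump = 14. G_2 = 13.
G_2 = 13. HB_6(13) = 2·6 + 1. Bump = 15. G_3 = 14.
G_3 = 14. HB_7(14) = 2·7. Bump = 16. G_4 = 15.
G_4 = 15. HB_8(15) = 8 + 7. Bump = 16. G_5 = 15.
G_5 = 15. HB_9(15) = 9 + 6. Bump = 16. G_6 = 15.
G_6 = 15. HB_10(15) = 10 + 5. Bump = 16. G_7 = 15.
G_7 = 15. HB_11(15) = 11 + 4. Bump = 16. G_8 = 15.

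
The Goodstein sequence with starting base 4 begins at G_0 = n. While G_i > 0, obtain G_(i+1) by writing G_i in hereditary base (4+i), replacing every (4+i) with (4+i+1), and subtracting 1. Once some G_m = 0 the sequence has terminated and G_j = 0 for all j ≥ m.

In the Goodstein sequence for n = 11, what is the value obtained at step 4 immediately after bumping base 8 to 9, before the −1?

16

G_0=11  [base 4] 2·4 + 3  →[4↦5]→  2·5 + 3 = 13  −1 ⇒ G_1=12
G_1=12  [base 5] 2·5 + 2  →[5↦6]→  2·6 + 2 = 14  −1 ⇒ G_2=13
G_2=13  [base 6] 2·6 + 1  →[6↦7]→  2·7 + 1 = 15  −1 ⇒ G_3=14
G_3=14  [base 7] 2·7  →[7↦8]→  2·8 = 16  −1 ⇒ G_4=15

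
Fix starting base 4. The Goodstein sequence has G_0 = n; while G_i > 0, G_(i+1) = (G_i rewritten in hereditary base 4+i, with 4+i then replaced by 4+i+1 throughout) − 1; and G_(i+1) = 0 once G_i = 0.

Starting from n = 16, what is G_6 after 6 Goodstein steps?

G_0 = 16. HB_4(16) = 4^2. Bump = 25. G_1 = 24.
G_1 = 24. HB_5(24) = 4·5 + 4. Bump = 28. G_2 = 27.
G_2 = 27. HB_6(27) = 4·6 + 3. Bump = 31. G_3 = 30.
G_3 = 30. HB_7(30) = 4·7 + 2. Bump = 34. G_4 = 33.
G_4 = 33. HB_8(33) = 4·8 + 1. Bump = 37. G_5 = 36.
G_5 = 36. HB_9(36) = 4·9. Bump = 40. G_6 = 39.

39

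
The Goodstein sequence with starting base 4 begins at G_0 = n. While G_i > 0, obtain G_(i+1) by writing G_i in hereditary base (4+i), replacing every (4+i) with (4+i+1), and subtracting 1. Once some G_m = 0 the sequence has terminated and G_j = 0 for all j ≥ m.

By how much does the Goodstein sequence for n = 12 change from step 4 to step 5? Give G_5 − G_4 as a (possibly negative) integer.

1

i=0: 12 = 3·4 (b=4); 4→5: 3·5 = 15; 15−1 = 14
i=1: 14 = 2·5 + 4 (b=5); 5→6: 2·6 + 4 = 16; 16−1 = 15
i=2: 15 = 2·6 + 3 (b=6); 6→7: 2·7 + 3 = 17; 17−1 = 16
i=3: 16 = 2·7 + 2 (b=7); 7→8: 2·8 + 2 = 18; 18−1 = 17
i=4: 17 = 2·8 + 1 (b=8); 8→9: 2·9 + 1 = 19; 19−1 = 18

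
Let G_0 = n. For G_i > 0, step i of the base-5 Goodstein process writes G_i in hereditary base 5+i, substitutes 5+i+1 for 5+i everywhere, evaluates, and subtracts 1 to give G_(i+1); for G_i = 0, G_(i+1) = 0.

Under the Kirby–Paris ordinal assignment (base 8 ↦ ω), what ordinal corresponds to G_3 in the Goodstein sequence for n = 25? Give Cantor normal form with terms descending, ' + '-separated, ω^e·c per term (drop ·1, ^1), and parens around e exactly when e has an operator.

ω·5 + 3

base 5: 25 = 5^2; at 6: 6^2 = 36; next = 35
base 6: 35 = 5·6 + 5; at 7: 5·7 + 5 = 40; next = 39
base 7: 39 = 5·7 + 4; at 8: 5·8 + 4 = 44; next = 43
base 8: 43 = 5·8 + 3; at 9: 5·9 + 3 = 48; next = 47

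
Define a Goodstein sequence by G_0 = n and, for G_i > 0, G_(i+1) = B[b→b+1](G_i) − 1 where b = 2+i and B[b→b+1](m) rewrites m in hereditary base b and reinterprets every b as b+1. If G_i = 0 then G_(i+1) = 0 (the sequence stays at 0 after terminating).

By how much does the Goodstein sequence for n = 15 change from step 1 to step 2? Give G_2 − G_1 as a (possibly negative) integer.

1172

(0) 15|_2 = 2^(2 + 1) + 2^2 + 2 + 1 ↦ 3^(3 + 1) + 3^3 + 3 + 1|_3 = 112 ⇒ 111
(1) 111|_3 = 3^(3 + 1) + 3^3 + 3 ↦ 4^(4 + 1) + 4^4 + 4|_4 = 1284 ⇒ 1283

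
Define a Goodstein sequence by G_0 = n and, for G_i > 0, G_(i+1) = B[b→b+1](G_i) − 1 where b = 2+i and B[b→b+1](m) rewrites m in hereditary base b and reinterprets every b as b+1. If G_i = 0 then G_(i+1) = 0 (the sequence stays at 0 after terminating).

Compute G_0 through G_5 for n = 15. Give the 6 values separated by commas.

15 —HB2→ 2^(2 + 1) + 2^2 + 2 + 1 —bump→ 3^(3 + 1) + 3^3 + 3 + 1 = 112 —(−1)→ 111
111 —HB3→ 3^(3 + 1) + 3^3 + 3 —bump→ 4^(4 + 1) + 4^4 + 4 = 1284 —(−1)→ 1283
1283 —HB4→ 4^(4 + 1) + 4^4 + 3 —bump→ 5^(5 + 1) + 5^5 + 3 = 18753 —(−1)→ 18752
18752 —HB5→ 5^(5 + 1) + 5^5 + 2 —bump→ 6^(6 + 1) + 6^6 + 2 = 326594 —(−1)→ 326593
326593 —HB6→ 6^(6 + 1) + 6^6 + 1 —bump→ 7^(7 + 1) + 7^7 + 1 = 6588345 —(−1)→ 6588344

15, 111, 1283, 18752, 326593, 6588344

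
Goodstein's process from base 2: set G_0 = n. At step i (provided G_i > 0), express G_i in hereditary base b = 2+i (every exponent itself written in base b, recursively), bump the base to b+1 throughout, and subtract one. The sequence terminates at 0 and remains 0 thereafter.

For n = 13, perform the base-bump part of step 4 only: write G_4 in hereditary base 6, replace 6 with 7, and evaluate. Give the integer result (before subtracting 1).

5765999

[0] 13 ≡ 2^(2 + 1) + 2^2 + 1 (base 2). Lift 3: 109. −1: 108.
[1] 108 ≡ 3^(3 + 1) + 3^3 (base 3). Lift 4: 1280. −1: 1279.
[2] 1279 ≡ 4^(4 + 1) + 3·4^3 + 3·4^2 + 3·4 + 3 (base 4). Lift 5: 16093. −1: 16092.
[3] 16092 ≡ 5^(5 + 1) + 3·5^3 + 3·5^2 + 3·5 + 2 (base 5). Lift 6: 280712. −1: 280711.
[4] 280711 ≡ 6^(6 + 1) + 3·6^3 + 3·6^2 + 3·6 + 1 (base 6). Lift 7: 5765999. −1: 5765998.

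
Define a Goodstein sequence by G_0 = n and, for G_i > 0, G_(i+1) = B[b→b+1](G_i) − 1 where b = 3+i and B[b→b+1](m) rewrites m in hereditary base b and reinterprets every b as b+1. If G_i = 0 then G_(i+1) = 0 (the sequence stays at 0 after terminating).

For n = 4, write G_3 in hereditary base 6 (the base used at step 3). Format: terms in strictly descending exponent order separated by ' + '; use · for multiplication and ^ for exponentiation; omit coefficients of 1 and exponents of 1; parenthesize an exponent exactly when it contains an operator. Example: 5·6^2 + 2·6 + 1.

3

4 —HB3→ 3 + 1 —bump→ 4 + 1 = 5 —(−1)→ 4
4 —HB4→ 4 —bump→ 5 = 5 —(−1)→ 4
4 —HB5→ 4 —bump→ 4 = 4 —(−1)→ 3
3 —HB6→ 3 —bump→ 3 = 3 —(−1)→ 2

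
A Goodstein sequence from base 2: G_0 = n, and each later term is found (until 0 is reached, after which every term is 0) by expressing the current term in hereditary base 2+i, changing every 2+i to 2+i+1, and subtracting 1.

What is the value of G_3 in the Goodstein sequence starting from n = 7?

[0] 7 ≡ 2^2 + 2 + 1 (base 2). Lift 3: 31. −1: 30.
[1] 30 ≡ 3^3 + 3 (base 3). Lift 4: 260. −1: 259.
[2] 259 ≡ 4^4 + 3 (base 4). Lift 5: 3128. −1: 3127.
[3] 3127 ≡ 5^5 + 2 (base 5). Lift 6: 46658. −1: 46657.

3127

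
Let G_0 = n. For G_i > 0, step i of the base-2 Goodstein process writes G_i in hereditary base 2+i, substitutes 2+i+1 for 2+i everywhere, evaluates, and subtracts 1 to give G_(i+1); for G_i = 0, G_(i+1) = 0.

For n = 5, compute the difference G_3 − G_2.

i=0: 5 = 2^2 + 1 (b=2); 2→3: 3^3 + 1 = 28; 28−1 = 27
i=1: 27 = 3^3 (b=3); 3→4: 4^4 = 256; 256−1 = 255
i=2: 255 = 3·4^3 + 3·4^2 + 3·4 + 3 (b=4); 4→5: 3·5^3 + 3·5^2 + 3·5 + 3 = 468; 468−1 = 467

212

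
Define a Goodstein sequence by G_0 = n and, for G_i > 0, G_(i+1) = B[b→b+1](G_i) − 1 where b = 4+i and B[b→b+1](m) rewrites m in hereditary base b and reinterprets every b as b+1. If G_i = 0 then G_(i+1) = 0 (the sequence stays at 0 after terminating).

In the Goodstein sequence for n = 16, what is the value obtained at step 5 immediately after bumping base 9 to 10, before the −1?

40

(0) 16|_4 = 4^2 ↦ 5^2|_5 = 25 ⇒ 24
(1) 24|_5 = 4·5 + 4 ↦ 4·6 + 4|_6 = 28 ⇒ 27
(2) 27|_6 = 4·6 + 3 ↦ 4·7 + 3|_7 = 31 ⇒ 30
(3) 30|_7 = 4·7 + 2 ↦ 4·8 + 2|_8 = 34 ⇒ 33
(4) 33|_8 = 4·8 + 1 ↦ 4·9 + 1|_9 = 37 ⇒ 36
(5) 36|_9 = 4·9 ↦ 4·10|_10 = 40 ⇒ 39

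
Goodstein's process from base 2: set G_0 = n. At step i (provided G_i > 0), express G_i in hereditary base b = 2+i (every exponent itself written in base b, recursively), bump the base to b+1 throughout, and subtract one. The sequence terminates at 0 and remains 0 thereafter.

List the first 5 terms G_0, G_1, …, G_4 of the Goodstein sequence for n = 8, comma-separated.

G_0=8  [base 2] 2^(2 + 1)  →[2↦3]→  3^(3 + 1) = 81  −1 ⇒ G_1=80
G_1=80  [base 3] 2·3^3 + 2·3^2 + 2·3 + 2  →[3↦4]→  2·4^4 + 2·4^2 + 2·4 + 2 = 554  −1 ⇒ G_2=553
G_2=553  [base 4] 2·4^4 + 2·4^2 + 2·4 + 1  →[4↦5]→  2·5^5 + 2·5^2 + 2·5 + 1 = 6311  −1 ⇒ G_3=6310
G_3=6310  [base 5] 2·5^5 + 2·5^2 + 2·5  →[5↦6]→  2·6^6 + 2·6^2 + 2·6 = 93396  −1 ⇒ G_4=93395

8, 80, 553, 6310, 93395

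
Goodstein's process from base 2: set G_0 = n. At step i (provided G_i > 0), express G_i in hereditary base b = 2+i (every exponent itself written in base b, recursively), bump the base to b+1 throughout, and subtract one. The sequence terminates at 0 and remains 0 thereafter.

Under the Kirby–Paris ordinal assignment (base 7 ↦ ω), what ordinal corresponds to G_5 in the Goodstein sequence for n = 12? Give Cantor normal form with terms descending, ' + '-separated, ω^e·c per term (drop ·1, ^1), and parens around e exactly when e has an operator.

i=0: 12 = 2^(2 + 1) + 2^2 (b=2); 2→3: 3^(3 + 1) + 3^3 = 108; 108−1 = 107
i=1: 107 = 3^(3 + 1) + 2·3^2 + 2·3 + 2 (b=3); 3→4: 4^(4 + 1) + 2·4^2 + 2·4 + 2 = 1066; 1066−1 = 1065
i=2: 1065 = 4^(4 + 1) + 2·4^2 + 2·4 + 1 (b=4); 4→5: 5^(5 + 1) + 2·5^2 + 2·5 + 1 = 15686; 15686−1 = 15685
i=3: 15685 = 5^(5 + 1) + 2·5^2 + 2·5 (b=5); 5→6: 6^(6 + 1) + 2·6^2 + 2·6 = 280020; 280020−1 = 280019
i=4: 280019 = 6^(6 + 1) + 2·6^2 + 6 + 5 (b=6); 6→7: 7^(7 + 1) + 2·7^2 + 7 + 5 = 5764911; 5764911−1 = 5764910

ω^(ω + 1) + ω^2·2 + ω + 4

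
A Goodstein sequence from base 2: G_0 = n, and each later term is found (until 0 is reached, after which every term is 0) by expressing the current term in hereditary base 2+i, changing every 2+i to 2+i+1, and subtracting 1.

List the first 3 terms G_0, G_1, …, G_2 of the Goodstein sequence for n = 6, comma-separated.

[0] 6 ≡ 2^2 + 2 (base 2). Lift 3: 30. −1: 29.
[1] 29 ≡ 3^3 + 2 (base 3). Lift 4: 258. −1: 257.

6, 29, 257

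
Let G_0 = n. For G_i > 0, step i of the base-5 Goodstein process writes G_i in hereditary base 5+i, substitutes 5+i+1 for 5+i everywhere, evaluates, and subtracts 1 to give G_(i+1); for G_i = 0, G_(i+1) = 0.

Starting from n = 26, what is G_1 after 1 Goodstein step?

[0] 26 ≡ 5^2 + 1 (base 5). Lift 6: 37. −1: 36.
[1] 36 ≡ 6^2 (base 6). Lift 7: 49. −1: 48.

36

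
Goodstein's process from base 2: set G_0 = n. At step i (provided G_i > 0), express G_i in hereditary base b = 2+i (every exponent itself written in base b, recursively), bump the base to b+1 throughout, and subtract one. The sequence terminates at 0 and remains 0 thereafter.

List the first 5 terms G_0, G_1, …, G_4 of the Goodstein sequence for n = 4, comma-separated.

(0) 4|_2 = 2^2 ↦ 3^3|_3 = 27 ⇒ 26
(1) 26|_3 = 2·3^2 + 2·3 + 2 ↦ 2·4^2 + 2·4 + 2|_4 = 42 ⇒ 41
(2) 41|_4 = 2·4^2 + 2·4 + 1 ↦ 2·5^2 + 2·5 + 1|_5 = 61 ⇒ 60
(3) 60|_5 = 2·5^2 + 2·5 ↦ 2·6^2 + 2·6|_6 = 84 ⇒ 83

4, 26, 41, 60, 83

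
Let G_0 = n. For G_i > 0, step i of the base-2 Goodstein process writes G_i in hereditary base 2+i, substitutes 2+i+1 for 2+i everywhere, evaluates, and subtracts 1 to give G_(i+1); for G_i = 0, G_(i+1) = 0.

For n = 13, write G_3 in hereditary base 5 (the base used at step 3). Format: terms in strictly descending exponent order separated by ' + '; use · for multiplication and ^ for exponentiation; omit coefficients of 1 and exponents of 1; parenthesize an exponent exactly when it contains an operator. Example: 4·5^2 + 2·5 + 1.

5^(5 + 1) + 3·5^3 + 3·5^2 + 3·5 + 2

13 —HB2→ 2^(2 + 1) + 2^2 + 1 —bump→ 3^(3 + 1) + 3^3 + 1 = 109 —(−1)→ 108
108 —HB3→ 3^(3 + 1) + 3^3 —bump→ 4^(4 + 1) + 4^4 = 1280 —(−1)→ 1279
1279 —HB4→ 4^(4 + 1) + 3·4^3 + 3·4^2 + 3·4 + 3 —bump→ 5^(5 + 1) + 3·5^3 + 3·5^2 + 3·5 + 3 = 16093 —(−1)→ 16092
16092 —HB5→ 5^(5 + 1) + 3·5^3 + 3·5^2 + 3·5 + 2 —bump→ 6^(6 + 1) + 3·6^3 + 3·6^2 + 3·6 + 2 = 280712 —(−1)→ 280711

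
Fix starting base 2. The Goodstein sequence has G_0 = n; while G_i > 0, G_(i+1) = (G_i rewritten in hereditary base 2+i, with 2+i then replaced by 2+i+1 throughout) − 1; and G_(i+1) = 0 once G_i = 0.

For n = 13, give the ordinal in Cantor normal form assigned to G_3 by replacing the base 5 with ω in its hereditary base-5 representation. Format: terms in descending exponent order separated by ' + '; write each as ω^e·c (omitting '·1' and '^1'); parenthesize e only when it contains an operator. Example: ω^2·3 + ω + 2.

base 2: 13 = 2^(2 + 1) + 2^2 + 1; at 3: 3^(3 + 1) + 3^3 + 1 = 109; next = 108
base 3: 108 = 3^(3 + 1) + 3^3; at 4: 4^(4 + 1) + 4^4 = 1280; next = 1279
base 4: 1279 = 4^(4 + 1) + 3·4^3 + 3·4^2 + 3·4 + 3; at 5: 5^(5 + 1) + 3·5^3 + 3·5^2 + 3·5 + 3 = 16093; next = 16092
base 5: 16092 = 5^(5 + 1) + 3·5^3 + 3·5^2 + 3·5 + 2; at 6: 6^(6 + 1) + 3·6^3 + 3·6^2 + 3·6 + 2 = 280712; next = 280711

ω^(ω + 1) + ω^3·3 + ω^2·3 + ω·3 + 2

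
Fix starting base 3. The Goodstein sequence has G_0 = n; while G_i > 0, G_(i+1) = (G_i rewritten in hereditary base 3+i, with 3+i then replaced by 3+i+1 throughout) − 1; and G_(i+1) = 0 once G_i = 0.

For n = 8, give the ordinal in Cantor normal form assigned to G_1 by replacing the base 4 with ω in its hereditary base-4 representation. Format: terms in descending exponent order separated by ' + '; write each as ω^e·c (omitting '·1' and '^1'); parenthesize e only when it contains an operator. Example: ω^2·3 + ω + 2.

ω·2 + 1

8 —HB3→ 2·3 + 2 —bump→ 2·4 + 2 = 10 —(−1)→ 9
9 —HB4→ 2·4 + 1 —bump→ 2·5 + 1 = 11 —(−1)→ 10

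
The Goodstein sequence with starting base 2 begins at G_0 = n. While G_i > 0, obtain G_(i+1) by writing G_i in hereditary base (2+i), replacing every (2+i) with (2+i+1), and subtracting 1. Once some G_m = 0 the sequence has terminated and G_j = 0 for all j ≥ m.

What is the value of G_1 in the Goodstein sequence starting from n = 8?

(0) 8|_2 = 2^(2 + 1) ↦ 3^(3 + 1)|_3 = 81 ⇒ 80
(1) 80|_3 = 2·3^3 + 2·3^2 + 2·3 + 2 ↦ 2·4^4 + 2·4^2 + 2·4 + 2|_4 = 554 ⇒ 553

80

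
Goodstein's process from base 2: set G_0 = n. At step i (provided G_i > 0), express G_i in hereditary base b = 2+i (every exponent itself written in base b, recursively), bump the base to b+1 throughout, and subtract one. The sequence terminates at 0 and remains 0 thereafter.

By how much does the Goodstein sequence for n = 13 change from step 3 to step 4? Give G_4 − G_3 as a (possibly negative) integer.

264619

G_0 = 13. HB_2(13) = 2^(2 + 1) + 2^2 + 1. Bump = 109. G_1 = 108.
G_1 = 108. HB_3(108) = 3^(3 + 1) + 3^3. Bump = 1280. G_2 = 1279.
G_2 = 1279. HB_4(1279) = 4^(4 + 1) + 3·4^3 + 3·4^2 + 3·4 + 3. Bump = 16093. G_3 = 16092.
G_3 = 16092. HB_5(16092) = 5^(5 + 1) + 3·5^3 + 3·5^2 + 3·5 + 2. Bump = 280712. G_4 = 280711.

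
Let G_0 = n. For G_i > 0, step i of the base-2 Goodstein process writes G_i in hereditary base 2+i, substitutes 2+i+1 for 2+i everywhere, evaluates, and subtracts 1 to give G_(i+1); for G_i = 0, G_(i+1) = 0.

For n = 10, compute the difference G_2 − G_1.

G_0=10  [base 2] 2^(2 + 1) + 2  →[2↦3]→  3^(3 + 1) + 3 = 84  −1 ⇒ G_1=83
G_1=83  [base 3] 3^(3 + 1) + 2  →[3↦4]→  4^(4 + 1) + 2 = 1026  −1 ⇒ G_2=1025

942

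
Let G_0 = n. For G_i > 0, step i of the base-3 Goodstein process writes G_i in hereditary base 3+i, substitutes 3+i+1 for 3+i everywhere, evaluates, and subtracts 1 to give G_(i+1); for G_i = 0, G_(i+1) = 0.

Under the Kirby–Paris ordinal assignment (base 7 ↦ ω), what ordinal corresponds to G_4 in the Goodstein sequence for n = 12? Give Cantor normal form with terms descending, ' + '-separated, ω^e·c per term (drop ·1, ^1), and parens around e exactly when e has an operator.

ω^2

i=0: 12 = 3^2 + 3 (b=3); 3→4: 4^2 + 4 = 20; 20−1 = 19
i=1: 19 = 4^2 + 3 (b=4); 4→5: 5^2 + 3 = 28; 28−1 = 27
i=2: 27 = 5^2 + 2 (b=5); 5→6: 6^2 + 2 = 38; 38−1 = 37
i=3: 37 = 6^2 + 1 (b=6); 6→7: 7^2 + 1 = 50; 50−1 = 49
i=4: 49 = 7^2 (b=7); 7→8: 8^2 = 64; 64−1 = 63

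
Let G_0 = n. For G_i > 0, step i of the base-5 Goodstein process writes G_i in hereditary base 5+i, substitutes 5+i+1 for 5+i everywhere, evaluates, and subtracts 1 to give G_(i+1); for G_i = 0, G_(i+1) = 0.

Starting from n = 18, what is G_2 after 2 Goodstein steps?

22

G_0=18  [base 5] 3·5 + 3  →[5↦6]→  3·6 + 3 = 21  −1 ⇒ G_1=20
G_1=20  [base 6] 3·6 + 2  →[6↦7]→  3·7 + 2 = 23  −1 ⇒ G_2=22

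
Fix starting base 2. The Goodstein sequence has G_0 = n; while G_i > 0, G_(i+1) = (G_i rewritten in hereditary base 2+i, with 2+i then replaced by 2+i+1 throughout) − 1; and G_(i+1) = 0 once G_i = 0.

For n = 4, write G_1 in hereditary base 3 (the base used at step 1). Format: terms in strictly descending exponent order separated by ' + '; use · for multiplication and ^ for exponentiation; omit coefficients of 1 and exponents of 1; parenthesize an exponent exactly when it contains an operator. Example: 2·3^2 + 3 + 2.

i=0: 4 = 2^2 (b=2); 2→3: 3^3 = 27; 27−1 = 26
i=1: 26 = 2·3^2 + 2·3 + 2 (b=3); 3→4: 2·4^2 + 2·4 + 2 = 42; 42−1 = 41

2·3^2 + 2·3 + 2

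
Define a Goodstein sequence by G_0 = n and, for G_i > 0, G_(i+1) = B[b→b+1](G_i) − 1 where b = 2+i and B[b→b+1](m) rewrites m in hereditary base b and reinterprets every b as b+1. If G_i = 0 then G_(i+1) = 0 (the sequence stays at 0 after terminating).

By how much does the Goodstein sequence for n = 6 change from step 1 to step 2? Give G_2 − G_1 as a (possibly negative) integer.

6 —HB2→ 2^2 + 2 —bump→ 3^3 + 3 = 30 —(−1)→ 29
29 —HB3→ 3^3 + 2 —bump→ 4^4 + 2 = 258 —(−1)→ 257

228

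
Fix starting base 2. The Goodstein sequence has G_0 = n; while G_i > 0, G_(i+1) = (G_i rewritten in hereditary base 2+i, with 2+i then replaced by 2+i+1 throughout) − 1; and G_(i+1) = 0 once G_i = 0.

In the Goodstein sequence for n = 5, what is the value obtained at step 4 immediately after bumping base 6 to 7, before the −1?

1198

[0] 5 ≡ 2^2 + 1 (base 2). Lift 3: 28. −1: 27.
[1] 27 ≡ 3^3 (base 3). Lift 4: 256. −1: 255.
[2] 255 ≡ 3·4^3 + 3·4^2 + 3·4 + 3 (base 4). Lift 5: 468. −1: 467.
[3] 467 ≡ 3·5^3 + 3·5^2 + 3·5 + 2 (base 5). Lift 6: 776. −1: 775.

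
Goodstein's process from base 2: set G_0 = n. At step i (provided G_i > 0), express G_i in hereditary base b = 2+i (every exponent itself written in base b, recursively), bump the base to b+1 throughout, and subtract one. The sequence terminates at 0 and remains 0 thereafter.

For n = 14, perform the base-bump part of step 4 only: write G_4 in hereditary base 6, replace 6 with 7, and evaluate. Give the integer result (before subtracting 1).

5862841

G_0=14  [base 2] 2^(2 + 1) + 2^2 + 2  →[2↦3]→  3^(3 + 1) + 3^3 + 3 = 111  −1 ⇒ G_1=110
G_1=110  [base 3] 3^(3 + 1) + 3^3 + 2  →[3↦4]→  4^(4 + 1) + 4^4 + 2 = 1282  −1 ⇒ G_2=1281
G_2=1281  [base 4] 4^(4 + 1) + 4^4 + 1  →[4↦5]→  5^(5 + 1) + 5^5 + 1 = 18751  −1 ⇒ G_3=18750
G_3=18750  [base 5] 5^(5 + 1) + 5^5  →[5↦6]→  6^(6 + 1) + 6^6 = 326592  −1 ⇒ G_4=326591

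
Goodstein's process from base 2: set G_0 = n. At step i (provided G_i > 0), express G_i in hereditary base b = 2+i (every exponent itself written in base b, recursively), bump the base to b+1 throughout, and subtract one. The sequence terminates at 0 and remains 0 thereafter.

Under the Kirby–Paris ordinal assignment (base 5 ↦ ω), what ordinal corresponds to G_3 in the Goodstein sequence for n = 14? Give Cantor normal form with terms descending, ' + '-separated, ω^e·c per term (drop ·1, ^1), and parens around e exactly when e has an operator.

(0) 14|_2 = 2^(2 + 1) + 2^2 + 2 ↦ 3^(3 + 1) + 3^3 + 3|_3 = 111 ⇒ 110
(1) 110|_3 = 3^(3 + 1) + 3^3 + 2 ↦ 4^(4 + 1) + 4^4 + 2|_4 = 1282 ⇒ 1281
(2) 1281|_4 = 4^(4 + 1) + 4^4 + 1 ↦ 5^(5 + 1) + 5^5 + 1|_5 = 18751 ⇒ 18750
(3) 18750|_5 = 5^(5 + 1) + 5^5 ↦ 6^(6 + 1) + 6^6|_6 = 326592 ⇒ 326591

ω^(ω + 1) + ω^ω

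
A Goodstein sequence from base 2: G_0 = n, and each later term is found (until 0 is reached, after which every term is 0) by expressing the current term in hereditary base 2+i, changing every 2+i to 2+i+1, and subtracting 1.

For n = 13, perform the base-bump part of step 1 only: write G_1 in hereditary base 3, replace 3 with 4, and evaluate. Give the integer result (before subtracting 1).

1280

G_0=13  [base 2] 2^(2 + 1) + 2^2 + 1  →[2↦3]→  3^(3 + 1) + 3^3 + 1 = 109  −1 ⇒ G_1=108
G_1=108  [base 3] 3^(3 + 1) + 3^3  →[3↦4]→  4^(4 + 1) + 4^4 = 1280  −1 ⇒ G_2=1279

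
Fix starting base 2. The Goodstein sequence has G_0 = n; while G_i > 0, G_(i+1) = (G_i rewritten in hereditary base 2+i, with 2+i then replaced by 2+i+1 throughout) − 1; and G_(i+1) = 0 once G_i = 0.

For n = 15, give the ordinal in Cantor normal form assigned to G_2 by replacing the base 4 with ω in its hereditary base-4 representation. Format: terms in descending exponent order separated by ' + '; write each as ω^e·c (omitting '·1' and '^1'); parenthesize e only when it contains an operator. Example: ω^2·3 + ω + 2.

G_0 = 15. HB_2(15) = 2^(2 + 1) + 2^2 + 2 + 1. Bump = 112. G_1 = 111.
G_1 = 111. HB_3(111) = 3^(3 + 1) + 3^3 + 3. Bump = 1284. G_2 = 1283.

ω^(ω + 1) + ω^ω + 3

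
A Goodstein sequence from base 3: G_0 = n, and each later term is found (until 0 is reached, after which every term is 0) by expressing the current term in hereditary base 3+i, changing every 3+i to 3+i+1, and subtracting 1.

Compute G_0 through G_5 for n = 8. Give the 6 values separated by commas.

base 3: 8 = 2·3 + 2; at 4: 2·4 + 2 = 10; next = 9
base 4: 9 = 2·4 + 1; at 5: 2·5 + 1 = 11; next = 10
base 5: 10 = 2·5; at 6: 2·6 = 12; next = 11
base 6: 11 = 6 + 5; at 7: 7 + 5 = 12; next = 11
base 7: 11 = 7 + 4; at 8: 8 + 4 = 12; next = 11

8, 9, 10, 11, 11, 11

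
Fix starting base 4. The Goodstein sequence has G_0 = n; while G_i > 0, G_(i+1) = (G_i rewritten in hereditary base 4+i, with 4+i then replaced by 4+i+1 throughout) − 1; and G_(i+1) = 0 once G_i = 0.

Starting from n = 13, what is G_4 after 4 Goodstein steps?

19

13 —HB4→ 3·4 + 1 —bump→ 3·5 + 1 = 16 —(−1)→ 15
15 —HB5→ 3·5 —bump→ 3·6 = 18 —(−1)→ 17
17 —HB6→ 2·6 + 5 —bump→ 2·7 + 5 = 19 —(−1)→ 18
18 —HB7→ 2·7 + 4 —bump→ 2·8 + 4 = 20 —(−1)→ 19
19 —HB8→ 2·8 + 3 —bump→ 2·9 + 3 = 21 —(−1)→ 20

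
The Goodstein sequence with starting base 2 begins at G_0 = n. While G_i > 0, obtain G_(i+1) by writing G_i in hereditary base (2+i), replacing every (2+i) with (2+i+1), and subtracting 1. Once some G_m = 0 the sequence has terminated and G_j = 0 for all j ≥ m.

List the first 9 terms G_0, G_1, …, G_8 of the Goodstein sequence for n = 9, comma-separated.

G_0=9  [base 2] 2^(2 + 1) + 1  →[2↦3]→  3^(3 + 1) + 1 = 82  −1 ⇒ G_1=81
G_1=81  [base 3] 3^(3 + 1)  →[3↦4]→  4^(4 + 1) = 1024  −1 ⇒ G_2=1023
G_2=1023  [base 4] 3·4^4 + 3·4^3 + 3·4^2 + 3·4 + 3  →[4↦5]→  3·5^5 + 3·5^3 + 3·5^2 + 3·5 + 3 = 9843  −1 ⇒ G_3=9842
G_3=9842  [base 5] 3·5^5 + 3·5^3 + 3·5^2 + 3·5 + 2  →[5↦6]→  3·6^6 + 3·6^3 + 3·6^2 + 3·6 + 2 = 140744  −1 ⇒ G_4=140743
G_4=140743  [base 6] 3·6^6 + 3·6^3 + 3·6^2 + 3·6 + 1  →[6↦7]→  3·7^7 + 3·7^3 + 3·7^2 + 3·7 + 1 = 2471827  −1 ⇒ G_5=2471826
G_5=2471826  [base 7] 3·7^7 + 3·7^3 + 3·7^2 + 3·7  →[7↦8]→  3·8^8 + 3·8^3 + 3·8^2 + 3·8 = 50333400  −1 ⇒ G_6=50333399
G_6=50333399  [base 8] 3·8^8 + 3·8^3 + 3·8^2 + 2·8 + 7  →[8↦9]→  3·9^9 + 3·9^3 + 3·9^2 + 2·9 + 7 = 1162263922  −1 ⇒ G_7=1162263921
G_7=1162263921  [base 9] 3·9^9 + 3·9^3 + 3·9^2 + 2·9 + 6  →[9↦10]→  3·10^10 + 3·10^3 + 3·10^2 + 2·10 + 6 = 30000003326  −1 ⇒ G_8=30000003325

9, 81, 1023, 9842, 140743, 2471826, 50333399, 1162263921, 30000003325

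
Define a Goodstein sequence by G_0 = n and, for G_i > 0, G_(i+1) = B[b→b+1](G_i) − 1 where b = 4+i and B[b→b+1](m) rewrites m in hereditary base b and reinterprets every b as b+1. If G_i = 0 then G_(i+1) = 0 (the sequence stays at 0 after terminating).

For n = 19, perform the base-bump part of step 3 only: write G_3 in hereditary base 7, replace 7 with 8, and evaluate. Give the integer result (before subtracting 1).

G_0 = 19. HB_4(19) = 4^2 + 3. Bump = 28. G_1 = 27.
G_1 = 27. HB_5(27) = 5^2 + 2. Bump = 38. G_2 = 37.
G_2 = 37. HB_6(37) = 6^2 + 1. Bump = 50. G_3 = 49.

64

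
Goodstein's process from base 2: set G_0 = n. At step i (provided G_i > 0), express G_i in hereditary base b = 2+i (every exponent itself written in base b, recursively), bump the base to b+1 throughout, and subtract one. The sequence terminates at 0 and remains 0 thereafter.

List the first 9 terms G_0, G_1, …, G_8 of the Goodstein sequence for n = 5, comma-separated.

G_0 = 5. HB_2(5) = 2^2 + 1. Bump = 28. G_1 = 27.
G_1 = 27. HB_3(27) = 3^3. Bump = 256. G_2 = 255.
G_2 = 255. HB_4(255) = 3·4^3 + 3·4^2 + 3·4 + 3. Bump = 468. G_3 = 467.
G_3 = 467. HB_5(467) = 3·5^3 + 3·5^2 + 3·5 + 2. Bump = 776. G_4 = 775.
G_4 = 775. HB_6(775) = 3·6^3 + 3·6^2 + 3·6 + 1. Bump = 1198. G_5 = 1197.
G_5 = 1197. HB_7(1197) = 3·7^3 + 3·7^2 + 3·7. Bump = 1752. G_6 = 1751.
G_6 = 1751. HB_8(1751) = 3·8^3 + 3·8^2 + 2·8 + 7. Bump = 2455. G_7 = 2454.
G_7 = 2454. HB_9(2454) = 3·9^3 + 3·9^2 + 2·9 + 6. Bump = 3326. G_8 = 3325.

5, 27, 255, 467, 775, 1197, 1751, 2454, 3325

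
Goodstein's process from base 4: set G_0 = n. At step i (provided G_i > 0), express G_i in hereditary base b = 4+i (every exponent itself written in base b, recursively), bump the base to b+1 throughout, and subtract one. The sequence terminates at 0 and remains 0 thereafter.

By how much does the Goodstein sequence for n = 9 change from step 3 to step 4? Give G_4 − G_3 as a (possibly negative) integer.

0

9 —HB4→ 2·4 + 1 —bump→ 2·5 + 1 = 11 —(−1)→ 10
10 —HB5→ 2·5 —bump→ 2·6 = 12 —(−1)→ 11
11 —HB6→ 6 + 5 —bump→ 7 + 5 = 12 —(−1)→ 11
11 —HB7→ 7 + 4 —bump→ 8 + 4 = 12 —(−1)→ 11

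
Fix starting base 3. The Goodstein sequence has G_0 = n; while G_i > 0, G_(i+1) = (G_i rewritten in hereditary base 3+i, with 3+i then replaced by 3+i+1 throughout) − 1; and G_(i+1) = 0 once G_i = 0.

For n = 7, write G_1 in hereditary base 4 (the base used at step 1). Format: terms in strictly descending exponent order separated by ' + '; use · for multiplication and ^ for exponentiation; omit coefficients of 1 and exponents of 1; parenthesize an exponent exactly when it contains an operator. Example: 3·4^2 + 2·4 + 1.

2·4

7 —HB3→ 2·3 + 1 —bump→ 2·4 + 1 = 9 —(−1)→ 8
8 —HB4→ 2·4 —bump→ 2·5 = 10 —(−1)→ 9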